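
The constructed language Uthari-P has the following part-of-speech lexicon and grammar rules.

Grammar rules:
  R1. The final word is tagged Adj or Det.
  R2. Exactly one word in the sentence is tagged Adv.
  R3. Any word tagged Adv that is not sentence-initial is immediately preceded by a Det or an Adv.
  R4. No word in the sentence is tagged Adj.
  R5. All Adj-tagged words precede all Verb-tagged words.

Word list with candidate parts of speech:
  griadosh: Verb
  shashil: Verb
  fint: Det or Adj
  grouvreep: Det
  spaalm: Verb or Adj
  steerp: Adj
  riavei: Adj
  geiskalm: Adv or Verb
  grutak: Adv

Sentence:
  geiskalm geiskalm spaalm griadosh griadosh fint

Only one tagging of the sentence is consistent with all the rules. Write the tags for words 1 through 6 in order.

Candidates per position — 1:geiskalm {Adv,Verb}; 2:geiskalm {Adv,Verb}; 3:spaalm {Verb,Adj}; 4:griadosh {Verb}; 5:griadosh {Verb}; 6:fint {Det,Adj}.
If word 3 were Adj, no tagging could satisfy rule 4; so word 3 is Verb.
If word 6 were Adj, no tagging could satisfy rule 4; so word 6 is Det.
The remaining ambiguous positions (1, 2) are resolved jointly — only one combination satisfies every rule.
The unique satisfying tagging is: Adv Verb Verb Verb Verb Det.
Checking: rule 1 ok; rule 2 ok; rule 3 ok; rule 4 ok; rule 5 ok.

Adv Verb Verb Verb Verb Det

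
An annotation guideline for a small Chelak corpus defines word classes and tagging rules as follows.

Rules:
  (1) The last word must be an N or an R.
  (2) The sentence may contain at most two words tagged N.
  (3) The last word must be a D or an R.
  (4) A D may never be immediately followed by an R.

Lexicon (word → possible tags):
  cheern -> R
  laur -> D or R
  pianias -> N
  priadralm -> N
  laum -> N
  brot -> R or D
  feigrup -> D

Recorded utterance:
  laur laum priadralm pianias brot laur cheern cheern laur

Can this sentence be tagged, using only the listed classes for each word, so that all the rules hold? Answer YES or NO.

Candidates per position — 1:laur {D,R}; 2:laum {N}; 3:priadralm {N}; 4:pianias {N}; 5:brot {R,D}; 6:laur {D,R}; 7:cheern {R}; 8:cheern {R}; 9:laur {D,R}.
Rule 2 cannot be satisfied by any choice of tags from the lexicon.
So there is no consistent tagging.

NO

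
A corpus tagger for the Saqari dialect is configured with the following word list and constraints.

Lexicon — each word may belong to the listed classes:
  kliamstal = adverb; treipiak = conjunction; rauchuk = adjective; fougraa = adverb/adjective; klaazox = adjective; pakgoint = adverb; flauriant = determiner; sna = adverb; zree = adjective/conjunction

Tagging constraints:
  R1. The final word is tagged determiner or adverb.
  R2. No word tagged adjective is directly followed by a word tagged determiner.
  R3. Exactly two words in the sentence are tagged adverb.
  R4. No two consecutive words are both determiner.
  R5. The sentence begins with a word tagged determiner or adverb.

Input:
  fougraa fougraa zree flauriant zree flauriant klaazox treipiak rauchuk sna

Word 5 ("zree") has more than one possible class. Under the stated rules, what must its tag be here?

Candidates per position — 1:fougraa {adverb,adjective}; 2:fougraa {adverb,adjective}; 3:zree {adjective,conjunction}; 4:flauriant {determiner}; 5:zree {adjective,conjunction}; 6:flauriant {determiner}; 7:klaazox {adjective}; 8:treipiak {conjunction}; 9:rauchuk {adjective}; 10:sna {adverb}.
Position 1: tagging it adjective would leave rule 5 unsatisfiable, so it must be adverb.
Position 2: tagging it adverb would leave rule 3 unsatisfiable, so it must be adjective.
Position 3: tagging it adjective would leave rule 2 unsatisfiable, so it must be conjunction.
Position 5: tagging it adjective would leave rule 2 unsatisfiable, so it must be conjunction.
The unique satisfying tagging is: adverb adjective conjunction determiner conjunction determiner adjective conjunction adjective adverb.
Check: rule 1 ✓; rule 2 ✓; rule 3 ✓; rule 4 ✓; rule 5 ✓.

conjunction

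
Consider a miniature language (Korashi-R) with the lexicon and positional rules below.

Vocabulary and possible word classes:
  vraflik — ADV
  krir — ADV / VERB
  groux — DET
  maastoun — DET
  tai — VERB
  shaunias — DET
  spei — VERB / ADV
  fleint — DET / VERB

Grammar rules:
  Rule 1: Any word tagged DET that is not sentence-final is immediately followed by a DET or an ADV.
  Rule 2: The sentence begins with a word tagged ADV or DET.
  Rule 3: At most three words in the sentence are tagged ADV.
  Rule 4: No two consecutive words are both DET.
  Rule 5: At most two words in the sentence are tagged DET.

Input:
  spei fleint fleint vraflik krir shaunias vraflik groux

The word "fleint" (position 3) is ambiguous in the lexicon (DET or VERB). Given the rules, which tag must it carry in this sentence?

Candidates per position — 1:spei {VERB,ADV}; 2:fleint {DET,VERB}; 3:fleint {DET,VERB}; 4:vraflik {ADV}; 5:krir {ADV,VERB}; 6:shaunias {DET}; 7:vraflik {ADV}; 8:groux {DET}.
Position 1: VERB is ruled out by rule 2; that leaves ADV.
Position 2: DET is ruled out by rule 5; that leaves VERB.
Position 3: DET is ruled out by rule 5; that leaves VERB.
Position 5: ADV is ruled out by rule 3; that leaves VERB.
The unique satisfying tagging is: ADV VERB VERB ADV VERB DET ADV DET.
Rule-by-rule: rule 1 holds; rule 2 holds; rule 3 holds; rule 4 holds; rule 5 holds.

VERB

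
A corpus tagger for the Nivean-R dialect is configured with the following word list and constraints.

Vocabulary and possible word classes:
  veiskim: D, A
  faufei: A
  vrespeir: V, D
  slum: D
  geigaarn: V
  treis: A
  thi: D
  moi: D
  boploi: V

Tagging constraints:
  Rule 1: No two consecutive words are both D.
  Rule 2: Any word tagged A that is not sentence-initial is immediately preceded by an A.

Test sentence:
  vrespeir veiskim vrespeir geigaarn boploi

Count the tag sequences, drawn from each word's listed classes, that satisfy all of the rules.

Candidates per position — 1:vrespeir {V,D}; 2:veiskim {D,A}; 3:vrespeir {V,D}; 4:geigaarn {V}; 5:boploi {V}.
There are 8 candidate sequences in total.
The sequences that satisfy every rule: V D V V V.
Count = 1.

1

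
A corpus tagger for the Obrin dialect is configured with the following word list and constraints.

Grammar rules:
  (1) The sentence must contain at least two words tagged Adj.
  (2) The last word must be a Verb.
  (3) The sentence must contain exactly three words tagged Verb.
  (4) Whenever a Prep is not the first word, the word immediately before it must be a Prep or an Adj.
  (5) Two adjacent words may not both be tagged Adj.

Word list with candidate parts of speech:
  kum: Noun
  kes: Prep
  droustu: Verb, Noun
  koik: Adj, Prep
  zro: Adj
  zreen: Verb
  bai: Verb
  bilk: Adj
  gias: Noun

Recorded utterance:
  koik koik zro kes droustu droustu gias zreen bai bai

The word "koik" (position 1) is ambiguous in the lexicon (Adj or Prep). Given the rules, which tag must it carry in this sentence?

Candidates per position — 1:koik {Adj,Prep}; 2:koik {Adj,Prep}; 3:zro {Adj}; 4:kes {Prep}; 5:droustu {Verb,Noun}; 6:droustu {Verb,Noun}; 7:gias {Noun}; 8:zreen {Verb}; 9:bai {Verb}; 10:bai {Verb}.
Position 2: tagging it Adj would leave rule 5 unsatisfiable, so it must be Prep.
Position 5: tagging it Verb would leave rule 3 unsatisfiable, so it must be Noun.
Position 6: tagging it Verb would leave rule 3 unsatisfiable, so it must be Noun.
Position 1: tagging it Prep would leave rule 1 unsatisfiable, so it must be Adj.
That leaves exactly one tagging: Adj Prep Adj Prep Noun Noun Noun Verb Verb Verb.
Check: rule 1 satisfied; rule 2 satisfied; rule 3 satisfied; rule 4 satisfied; rule 5 satisfied.

Adj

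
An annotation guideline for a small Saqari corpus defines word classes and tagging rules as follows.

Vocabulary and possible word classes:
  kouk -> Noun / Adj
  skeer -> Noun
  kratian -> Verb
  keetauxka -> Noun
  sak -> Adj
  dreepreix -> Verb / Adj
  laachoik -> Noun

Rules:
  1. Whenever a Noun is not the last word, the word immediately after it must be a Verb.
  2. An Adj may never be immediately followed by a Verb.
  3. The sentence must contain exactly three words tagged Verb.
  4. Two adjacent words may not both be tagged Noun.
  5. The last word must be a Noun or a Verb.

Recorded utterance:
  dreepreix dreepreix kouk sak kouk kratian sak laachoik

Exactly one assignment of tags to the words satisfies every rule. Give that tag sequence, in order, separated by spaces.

Verb Verb Adj Adj Noun Verb Adj Noun

Candidates per position — 1:dreepreix {Verb,Adj}; 2:dreepreix {Verb,Adj}; 3:kouk {Noun,Adj}; 4:sak {Adj}; 5:kouk {Noun,Adj}; 6:kratian {Verb}; 7:sak {Adj}; 8:laachoik {Noun}.
Position 1: tagging it Adj would leave rule 3 unsatisfiable, so it must be Verb.
Position 2: tagging it Adj would leave rule 3 unsatisfiable, so it must be Verb.
Position 3: tagging it Noun would leave rule 1 unsatisfiable, so it must be Adj.
Position 5: tagging it Adj would leave rule 2 unsatisfiable, so it must be Noun.
The unique satisfying tagging is: Verb Verb Adj Adj Noun Verb Adj Noun.
Verifying each rule — rule 1 satisfied; rule 2 satisfied; rule 3 satisfied; rule 4 satisfied; rule 5 satisfied.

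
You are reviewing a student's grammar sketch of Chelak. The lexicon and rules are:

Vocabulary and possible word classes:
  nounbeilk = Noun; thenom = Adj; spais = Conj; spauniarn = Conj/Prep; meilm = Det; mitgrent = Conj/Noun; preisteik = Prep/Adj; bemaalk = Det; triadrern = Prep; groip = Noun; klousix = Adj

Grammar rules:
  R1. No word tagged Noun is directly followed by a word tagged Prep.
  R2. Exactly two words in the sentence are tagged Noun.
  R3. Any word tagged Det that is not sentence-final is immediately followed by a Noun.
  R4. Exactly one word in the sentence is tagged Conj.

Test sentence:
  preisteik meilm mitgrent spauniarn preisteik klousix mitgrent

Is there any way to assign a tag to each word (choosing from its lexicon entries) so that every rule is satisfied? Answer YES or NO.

YES

Candidates per position — 1:preisteik {Prep,Adj}; 2:meilm {Det}; 3:mitgrent {Conj,Noun}; 4:spauniarn {Conj,Prep}; 5:preisteik {Prep,Adj}; 6:klousix {Adj}; 7:mitgrent {Conj,Noun}.
One satisfying assignment: Adj Det Noun Conj Adj Adj Noun.
Checking: rule 1 holds; rule 2 holds; rule 3 holds; rule 4 holds.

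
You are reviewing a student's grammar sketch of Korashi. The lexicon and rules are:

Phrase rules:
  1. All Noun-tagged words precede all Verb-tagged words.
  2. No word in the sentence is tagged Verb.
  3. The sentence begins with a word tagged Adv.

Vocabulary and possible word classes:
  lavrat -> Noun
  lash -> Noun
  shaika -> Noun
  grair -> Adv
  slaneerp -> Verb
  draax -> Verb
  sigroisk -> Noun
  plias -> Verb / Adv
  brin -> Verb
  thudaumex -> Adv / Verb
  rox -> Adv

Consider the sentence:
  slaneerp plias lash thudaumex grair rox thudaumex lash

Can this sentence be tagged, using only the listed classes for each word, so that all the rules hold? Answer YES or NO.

Candidates per position — 1:slaneerp {Verb}; 2:plias {Verb,Adv}; 3:lash {Noun}; 4:thudaumex {Adv,Verb}; 5:grair {Adv}; 6:rox {Adv}; 7:thudaumex {Adv,Verb}; 8:lash {Noun}.
Rule 1 cannot be satisfied by any choice of tags from the lexicon.
So there is no consistent tagging.

NO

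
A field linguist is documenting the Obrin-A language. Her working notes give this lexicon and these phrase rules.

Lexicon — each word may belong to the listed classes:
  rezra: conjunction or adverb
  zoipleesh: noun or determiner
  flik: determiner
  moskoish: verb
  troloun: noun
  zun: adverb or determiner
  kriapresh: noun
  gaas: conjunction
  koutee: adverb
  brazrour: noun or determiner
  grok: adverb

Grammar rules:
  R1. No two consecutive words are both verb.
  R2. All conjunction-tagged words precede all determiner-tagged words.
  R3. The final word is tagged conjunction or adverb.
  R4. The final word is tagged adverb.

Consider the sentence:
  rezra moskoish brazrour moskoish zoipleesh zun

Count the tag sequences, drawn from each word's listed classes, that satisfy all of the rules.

Candidates per position — 1:rezra {conjunction,adverb}; 2:moskoish {verb}; 3:brazrour {noun,determiner}; 4:moskoish {verb}; 5:zoipleesh {noun,determiner}; 6:zun {adverb,determiner}.
There are 16 candidate sequences in total.
Checking each against the rules leaves 8 sequences.
Count = 8.

8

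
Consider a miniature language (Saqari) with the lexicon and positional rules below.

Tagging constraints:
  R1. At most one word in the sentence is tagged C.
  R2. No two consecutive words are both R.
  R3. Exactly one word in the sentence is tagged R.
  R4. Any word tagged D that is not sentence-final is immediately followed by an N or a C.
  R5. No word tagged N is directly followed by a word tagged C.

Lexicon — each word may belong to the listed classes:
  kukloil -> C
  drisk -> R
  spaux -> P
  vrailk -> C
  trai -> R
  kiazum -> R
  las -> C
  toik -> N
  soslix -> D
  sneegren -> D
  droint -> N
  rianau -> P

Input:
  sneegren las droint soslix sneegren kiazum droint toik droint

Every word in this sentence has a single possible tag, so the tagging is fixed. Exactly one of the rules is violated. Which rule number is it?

Fixed tagging: D C N D D R N N N.
Checking each rule: R1 ok, R2 ok, R3 ok, R4 fails, R5 ok.
Only rule 4 fails.

4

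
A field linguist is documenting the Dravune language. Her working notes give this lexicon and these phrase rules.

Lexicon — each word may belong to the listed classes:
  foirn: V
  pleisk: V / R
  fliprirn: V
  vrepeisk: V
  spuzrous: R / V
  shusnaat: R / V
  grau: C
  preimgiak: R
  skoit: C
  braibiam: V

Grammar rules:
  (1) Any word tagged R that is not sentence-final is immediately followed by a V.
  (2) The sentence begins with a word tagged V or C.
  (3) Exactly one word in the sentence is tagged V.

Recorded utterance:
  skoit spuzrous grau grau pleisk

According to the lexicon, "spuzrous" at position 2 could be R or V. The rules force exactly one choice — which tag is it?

Candidates per position — 1:skoit {C}; 2:spuzrous {R,V}; 3:grau {C}; 4:grau {C}; 5:pleisk {V,R}.
Position 2: R is ruled out by rule 1; that leaves V.
Position 5: V is ruled out by rule 3; that leaves R.
So the tagging must be: C V C C R.
Check: rule 1 satisfied; rule 2 satisfied; rule 3 satisfied.

V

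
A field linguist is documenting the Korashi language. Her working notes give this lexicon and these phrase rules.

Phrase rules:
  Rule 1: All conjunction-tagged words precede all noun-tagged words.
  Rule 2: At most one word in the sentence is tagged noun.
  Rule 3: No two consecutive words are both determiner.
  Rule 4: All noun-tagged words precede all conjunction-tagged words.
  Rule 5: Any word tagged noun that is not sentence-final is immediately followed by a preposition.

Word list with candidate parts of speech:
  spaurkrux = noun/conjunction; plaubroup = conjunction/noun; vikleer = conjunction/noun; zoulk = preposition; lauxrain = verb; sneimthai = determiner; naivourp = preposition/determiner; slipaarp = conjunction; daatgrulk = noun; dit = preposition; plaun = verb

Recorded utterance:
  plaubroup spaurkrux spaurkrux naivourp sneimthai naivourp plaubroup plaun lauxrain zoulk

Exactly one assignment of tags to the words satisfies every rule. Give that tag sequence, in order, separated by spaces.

Candidates per position — 1:plaubroup {conjunction,noun}; 2:spaurkrux {noun,conjunction}; 3:spaurkrux {noun,conjunction}; 4:naivourp {preposition,determiner}; 5:sneimthai {determiner}; 6:naivourp {preposition,determiner}; 7:plaubroup {conjunction,noun}; 8:plaun {verb}; 9:lauxrain {verb}; 10:zoulk {preposition}.
Position 1: noun is ruled out by rule 5; that leaves conjunction.
Position 2: noun is ruled out by rule 4; that leaves conjunction.
Position 3: noun is ruled out by rule 4; that leaves conjunction.
Position 4: determiner is ruled out by rule 3; that leaves preposition.
Position 6: determiner is ruled out by rule 3; that leaves preposition.
Position 7: noun is ruled out by rule 4; that leaves conjunction.
The only consistent sequence is: conjunction conjunction conjunction preposition determiner preposition conjunction verb verb preposition.
Checking: rule 1 satisfied; rule 2 satisfied; rule 3 satisfied; rule 4 satisfied; rule 5 satisfied.

conjunction conjunction conjunction preposition determiner preposition conjunction verb verb preposition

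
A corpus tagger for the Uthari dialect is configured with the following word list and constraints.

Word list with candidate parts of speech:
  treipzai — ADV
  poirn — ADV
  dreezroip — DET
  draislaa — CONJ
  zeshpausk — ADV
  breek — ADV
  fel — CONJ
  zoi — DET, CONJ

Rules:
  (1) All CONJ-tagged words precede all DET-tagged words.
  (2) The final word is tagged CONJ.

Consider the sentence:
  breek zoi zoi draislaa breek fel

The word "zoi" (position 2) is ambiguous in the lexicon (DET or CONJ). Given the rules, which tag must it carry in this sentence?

Candidates per position — 1:breek {ADV}; 2:zoi {DET,CONJ}; 3:zoi {DET,CONJ}; 4:draislaa {CONJ}; 5:breek {ADV}; 6:fel {CONJ}.
Position 2: tagging it DET would leave rule 1 unsatisfiable, so it must be CONJ.
Position 3: tagging it DET would leave rule 1 unsatisfiable, so it must be CONJ.
The only consistent sequence is: ADV CONJ CONJ CONJ ADV CONJ.
Rule-by-rule: rule 1 ✓; rule 2 ✓.

CONJ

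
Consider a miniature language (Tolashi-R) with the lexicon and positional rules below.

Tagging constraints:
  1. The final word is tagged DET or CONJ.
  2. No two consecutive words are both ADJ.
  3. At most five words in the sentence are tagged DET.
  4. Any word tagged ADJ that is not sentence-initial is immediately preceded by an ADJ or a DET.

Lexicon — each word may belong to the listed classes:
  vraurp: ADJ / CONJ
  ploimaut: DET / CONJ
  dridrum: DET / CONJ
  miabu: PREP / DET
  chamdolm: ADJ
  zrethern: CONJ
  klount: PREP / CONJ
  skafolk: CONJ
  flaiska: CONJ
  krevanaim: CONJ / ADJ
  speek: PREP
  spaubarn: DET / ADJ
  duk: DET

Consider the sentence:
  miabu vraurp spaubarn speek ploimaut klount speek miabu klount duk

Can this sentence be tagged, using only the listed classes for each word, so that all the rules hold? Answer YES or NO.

YES

Candidates per position — 1:miabu {PREP,DET}; 2:vraurp {ADJ,CONJ}; 3:spaubarn {DET,ADJ}; 4:speek {PREP}; 5:ploimaut {DET,CONJ}; 6:klount {PREP,CONJ}; 7:speek {PREP}; 8:miabu {PREP,DET}; 9:klount {PREP,CONJ}; 10:duk {DET}.
One satisfying assignment: DET ADJ DET PREP DET PREP PREP PREP CONJ DET.
Rule-by-rule: rule 1 holds; rule 2 holds; rule 3 holds; rule 4 holds.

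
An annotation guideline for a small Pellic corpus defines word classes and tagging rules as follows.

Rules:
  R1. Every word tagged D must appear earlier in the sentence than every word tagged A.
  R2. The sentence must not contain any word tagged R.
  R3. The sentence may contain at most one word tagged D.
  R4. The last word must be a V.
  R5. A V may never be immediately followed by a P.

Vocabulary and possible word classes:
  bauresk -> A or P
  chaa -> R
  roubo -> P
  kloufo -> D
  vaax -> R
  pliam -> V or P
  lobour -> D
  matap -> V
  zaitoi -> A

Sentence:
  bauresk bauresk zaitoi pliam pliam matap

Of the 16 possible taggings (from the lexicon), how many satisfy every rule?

Candidates per position — 1:bauresk {A,P}; 2:bauresk {A,P}; 3:zaitoi {A}; 4:pliam {V,P}; 5:pliam {V,P}; 6:matap {V}.
There are 16 candidate sequences in total.
Checking each against the rules leaves 12 sequences.
Count = 12.

12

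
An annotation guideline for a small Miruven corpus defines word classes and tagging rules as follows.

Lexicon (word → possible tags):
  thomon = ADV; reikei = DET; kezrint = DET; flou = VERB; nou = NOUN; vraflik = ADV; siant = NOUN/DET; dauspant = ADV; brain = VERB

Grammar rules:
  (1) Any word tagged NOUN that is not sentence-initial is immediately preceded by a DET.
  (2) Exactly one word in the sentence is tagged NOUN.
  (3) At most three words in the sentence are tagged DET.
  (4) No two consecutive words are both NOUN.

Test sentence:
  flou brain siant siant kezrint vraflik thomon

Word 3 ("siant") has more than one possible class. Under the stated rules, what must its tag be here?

Candidates per position — 1:flou {VERB}; 2:brain {VERB}; 3:siant {NOUN,DET}; 4:siant {NOUN,DET}; 5:kezrint {DET}; 6:vraflik {ADV}; 7:thomon {ADV}.
Position 3: NOUN is ruled out by rule 1; that leaves DET.
Position 4: DET is ruled out by rule 2; that leaves NOUN.
The only consistent sequence is: VERB VERB DET NOUN DET ADV ADV.
Rule-by-rule: rule 1 ✓; rule 2 ✓; rule 3 ✓; rule 4 ✓.

DET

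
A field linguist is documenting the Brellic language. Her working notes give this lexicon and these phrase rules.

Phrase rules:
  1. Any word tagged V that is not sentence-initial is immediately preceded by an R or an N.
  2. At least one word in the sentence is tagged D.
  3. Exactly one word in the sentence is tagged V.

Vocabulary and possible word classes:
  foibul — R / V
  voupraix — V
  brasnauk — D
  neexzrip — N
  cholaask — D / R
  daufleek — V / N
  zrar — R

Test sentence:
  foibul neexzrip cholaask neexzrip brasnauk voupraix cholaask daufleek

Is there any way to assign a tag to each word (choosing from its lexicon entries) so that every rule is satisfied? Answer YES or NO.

Candidates per position — 1:foibul {R,V}; 2:neexzrip {N}; 3:cholaask {D,R}; 4:neexzrip {N}; 5:brasnauk {D}; 6:voupraix {V}; 7:cholaask {D,R}; 8:daufleek {V,N}.
Rule 1 cannot be satisfied by any choice of tags from the lexicon.
So there is no consistent tagging.

NO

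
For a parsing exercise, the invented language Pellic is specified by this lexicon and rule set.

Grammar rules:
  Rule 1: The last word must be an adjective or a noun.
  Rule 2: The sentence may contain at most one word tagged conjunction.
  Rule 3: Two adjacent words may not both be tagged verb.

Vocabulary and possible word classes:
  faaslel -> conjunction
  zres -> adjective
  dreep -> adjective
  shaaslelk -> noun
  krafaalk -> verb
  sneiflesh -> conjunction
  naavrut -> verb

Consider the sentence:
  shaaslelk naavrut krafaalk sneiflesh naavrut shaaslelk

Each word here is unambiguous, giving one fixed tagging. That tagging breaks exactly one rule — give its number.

Fixed tagging: noun verb verb conjunction verb noun.
Checking each rule: R1 pass, R2 pass, R3 fail.
Only rule 3 fails.

3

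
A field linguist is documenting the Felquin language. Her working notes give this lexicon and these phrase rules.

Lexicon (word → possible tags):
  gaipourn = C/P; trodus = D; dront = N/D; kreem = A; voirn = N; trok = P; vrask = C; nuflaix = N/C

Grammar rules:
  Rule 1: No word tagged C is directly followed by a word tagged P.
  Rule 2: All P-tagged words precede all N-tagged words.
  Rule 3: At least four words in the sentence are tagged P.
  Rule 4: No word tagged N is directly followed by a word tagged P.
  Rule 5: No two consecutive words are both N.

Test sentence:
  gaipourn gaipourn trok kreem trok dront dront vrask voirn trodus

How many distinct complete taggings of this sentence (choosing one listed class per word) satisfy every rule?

Candidates per position — 1:gaipourn {C,P}; 2:gaipourn {C,P}; 3:trok {P}; 4:kreem {A}; 5:trok {P}; 6:dront {N,D}; 7:dront {N,D}; 8:vrask {C}; 9:voirn {N}; 10:trodus {D}.
There are 16 candidate sequences in total.
The sequences that satisfy every rule: P P P A P N D C N D; P P P A P D N C N D; P P P A P D D C N D.
Count = 3.

3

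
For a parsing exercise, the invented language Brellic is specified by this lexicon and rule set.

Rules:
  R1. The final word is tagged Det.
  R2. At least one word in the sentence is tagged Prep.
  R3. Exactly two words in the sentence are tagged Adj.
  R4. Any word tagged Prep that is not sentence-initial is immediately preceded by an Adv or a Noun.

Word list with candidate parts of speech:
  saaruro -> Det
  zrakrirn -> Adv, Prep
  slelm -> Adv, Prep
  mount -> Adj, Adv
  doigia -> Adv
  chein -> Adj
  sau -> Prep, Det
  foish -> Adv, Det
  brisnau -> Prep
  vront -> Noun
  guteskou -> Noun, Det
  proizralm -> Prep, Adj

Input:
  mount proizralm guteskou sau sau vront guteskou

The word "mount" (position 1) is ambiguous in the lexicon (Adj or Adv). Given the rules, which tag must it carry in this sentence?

Candidates per position — 1:mount {Adj,Adv}; 2:proizralm {Prep,Adj}; 3:guteskou {Noun,Det}; 4:sau {Prep,Det}; 5:sau {Prep,Det}; 6:vront {Noun}; 7:guteskou {Noun,Det}.
Position 1: tagging it Adv would leave rule 3 unsatisfiable, so it must be Adj.
Position 2: tagging it Prep would leave rule 3 unsatisfiable, so it must be Adj.
Position 5: tagging it Prep would leave rule 4 unsatisfiable, so it must be Det.
Position 7: tagging it Noun would leave rule 1 unsatisfiable, so it must be Det.
Position 4: tagging it Det would leave rule 2 unsatisfiable, so it must be Prep.
Position 3: tagging it Det would leave rule 4 unsatisfiable, so it must be Noun.
So the tagging must be: Adj Adj Noun Prep Det Noun Det.
Checking: rule 1 satisfied; rule 2 satisfied; rule 3 satisfied; rule 4 satisfied.

Adj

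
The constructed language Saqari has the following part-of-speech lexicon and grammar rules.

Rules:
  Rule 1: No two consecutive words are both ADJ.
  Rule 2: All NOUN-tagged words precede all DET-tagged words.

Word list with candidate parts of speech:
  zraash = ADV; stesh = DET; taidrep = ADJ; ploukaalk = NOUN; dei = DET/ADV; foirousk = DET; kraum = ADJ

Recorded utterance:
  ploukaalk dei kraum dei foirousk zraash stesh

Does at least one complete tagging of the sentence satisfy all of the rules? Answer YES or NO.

YES

Candidates per position — 1:ploukaalk {NOUN}; 2:dei {DET,ADV}; 3:kraum {ADJ}; 4:dei {DET,ADV}; 5:foirousk {DET}; 6:zraash {ADV}; 7:stesh {DET}.
One satisfying assignment: NOUN DET ADJ ADV DET ADV DET.
Checking: rule 1 ✓; rule 2 ✓.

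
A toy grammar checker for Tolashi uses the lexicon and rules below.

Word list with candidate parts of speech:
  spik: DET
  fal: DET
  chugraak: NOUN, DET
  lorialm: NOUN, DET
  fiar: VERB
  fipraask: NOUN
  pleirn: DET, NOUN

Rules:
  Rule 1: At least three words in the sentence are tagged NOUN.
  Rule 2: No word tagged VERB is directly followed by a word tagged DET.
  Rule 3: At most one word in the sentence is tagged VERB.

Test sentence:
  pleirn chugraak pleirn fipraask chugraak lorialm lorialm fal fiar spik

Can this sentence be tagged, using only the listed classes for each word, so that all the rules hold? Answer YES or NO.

Candidates per position — 1:pleirn {DET,NOUN}; 2:chugraak {NOUN,DET}; 3:pleirn {DET,NOUN}; 4:fipraask {NOUN}; 5:chugraak {NOUN,DET}; 6:lorialm {NOUN,DET}; 7:lorialm {NOUN,DET}; 8:fal {DET}; 9:fiar {VERB}; 10:spik {DET}.
Rule 2 cannot be satisfied by any choice of tags from the lexicon.
So there is no consistent tagging.

NO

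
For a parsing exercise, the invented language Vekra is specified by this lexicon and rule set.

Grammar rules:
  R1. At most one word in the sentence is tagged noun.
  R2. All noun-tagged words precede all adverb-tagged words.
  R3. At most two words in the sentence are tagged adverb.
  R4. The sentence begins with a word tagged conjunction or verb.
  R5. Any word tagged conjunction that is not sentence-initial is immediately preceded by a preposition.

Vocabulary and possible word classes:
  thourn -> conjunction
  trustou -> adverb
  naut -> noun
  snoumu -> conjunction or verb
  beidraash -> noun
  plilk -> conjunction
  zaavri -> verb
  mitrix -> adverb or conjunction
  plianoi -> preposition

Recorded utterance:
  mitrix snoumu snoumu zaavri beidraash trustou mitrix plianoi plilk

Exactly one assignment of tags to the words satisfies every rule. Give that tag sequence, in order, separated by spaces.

Candidates per position — 1:mitrix {adverb,conjunction}; 2:snoumu {conjunction,verb}; 3:snoumu {conjunction,verb}; 4:zaavri {verb}; 5:beidraash {noun}; 6:trustou {adverb}; 7:mitrix {adverb,conjunction}; 8:plianoi {preposition}; 9:plilk {conjunction}.
At position 1, choosing adverb makes rule 2 impossible to satisfy; hence conjunction.
At position 2, choosing conjunction makes rule 5 impossible to satisfy; hence verb.
At position 3, choosing conjunction makes rule 5 impossible to satisfy; hence verb.
At position 7, choosing conjunction makes rule 5 impossible to satisfy; hence adverb.
The only consistent sequence is: conjunction verb verb verb noun adverb adverb preposition conjunction.
Checking: rule 1 satisfied; rule 2 satisfied; rule 3 satisfied; rule 4 satisfied; rule 5 satisfied.

conjunction verb verb verb noun adverb adverb preposition conjunction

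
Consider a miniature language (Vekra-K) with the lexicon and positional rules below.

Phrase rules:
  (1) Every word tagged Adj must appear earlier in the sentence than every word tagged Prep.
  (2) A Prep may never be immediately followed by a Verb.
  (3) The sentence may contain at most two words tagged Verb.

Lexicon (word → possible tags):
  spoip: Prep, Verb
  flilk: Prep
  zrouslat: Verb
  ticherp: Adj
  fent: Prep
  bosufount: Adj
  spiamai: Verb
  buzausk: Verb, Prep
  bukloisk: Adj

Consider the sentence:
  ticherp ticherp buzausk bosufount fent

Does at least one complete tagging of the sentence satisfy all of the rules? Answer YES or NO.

Candidates per position — 1:ticherp {Adj}; 2:ticherp {Adj}; 3:buzausk {Verb,Prep}; 4:bosufount {Adj}; 5:fent {Prep}.
One satisfying assignment: Adj Adj Verb Adj Prep.
Check: rule 1 ✓; rule 2 ✓; rule 3 ✓.

YES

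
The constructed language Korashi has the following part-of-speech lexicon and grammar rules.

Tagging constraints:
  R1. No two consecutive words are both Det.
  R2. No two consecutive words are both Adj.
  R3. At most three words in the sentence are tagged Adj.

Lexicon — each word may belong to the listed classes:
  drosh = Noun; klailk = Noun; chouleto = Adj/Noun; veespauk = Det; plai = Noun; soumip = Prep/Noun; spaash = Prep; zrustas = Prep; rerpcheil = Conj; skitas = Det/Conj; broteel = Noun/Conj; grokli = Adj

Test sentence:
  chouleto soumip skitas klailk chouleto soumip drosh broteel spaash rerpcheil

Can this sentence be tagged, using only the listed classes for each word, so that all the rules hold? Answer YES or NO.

Candidates per position — 1:chouleto {Adj,Noun}; 2:soumip {Prep,Noun}; 3:skitas {Det,Conj}; 4:klailk {Noun}; 5:chouleto {Adj,Noun}; 6:soumip {Prep,Noun}; 7:drosh {Noun}; 8:broteel {Noun,Conj}; 9:spaash {Prep}; 10:rerpcheil {Conj}.
One satisfying assignment: Noun Noun Det Noun Adj Noun Noun Conj Prep Conj.
Rule-by-rule: rule 1 holds; rule 2 holds; rule 3 holds.

YES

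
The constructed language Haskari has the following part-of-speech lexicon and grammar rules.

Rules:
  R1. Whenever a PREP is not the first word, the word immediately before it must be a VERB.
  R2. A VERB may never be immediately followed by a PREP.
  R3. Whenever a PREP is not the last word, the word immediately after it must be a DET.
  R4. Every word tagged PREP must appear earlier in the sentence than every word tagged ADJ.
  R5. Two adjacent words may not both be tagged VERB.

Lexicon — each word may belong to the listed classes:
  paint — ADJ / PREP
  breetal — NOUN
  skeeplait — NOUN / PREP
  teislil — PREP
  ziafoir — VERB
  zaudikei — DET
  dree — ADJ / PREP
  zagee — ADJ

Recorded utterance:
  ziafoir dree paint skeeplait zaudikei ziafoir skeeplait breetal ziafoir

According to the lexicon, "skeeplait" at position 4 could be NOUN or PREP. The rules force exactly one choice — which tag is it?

Candidates per position — 1:ziafoir {VERB}; 2:dree {ADJ,PREP}; 3:paint {ADJ,PREP}; 4:skeeplait {NOUN,PREP}; 5:zaudikei {DET}; 6:ziafoir {VERB}; 7:skeeplait {NOUN,PREP}; 8:breetal {NOUN}; 9:ziafoir {VERB}.
Position 2: tagging it PREP would leave rule 2 unsatisfiable, so it must be ADJ.
Position 3: tagging it PREP would leave rule 1 unsatisfiable, so it must be ADJ.
Position 4: tagging it PREP would leave rule 1 unsatisfiable, so it must be NOUN.
Position 7: tagging it PREP would leave rule 2 unsatisfiable, so it must be NOUN.
That leaves exactly one tagging: VERB ADJ ADJ NOUN DET VERB NOUN NOUN VERB.
Rule-by-rule: rule 1 satisfied; rule 2 satisfied; rule 3 satisfied; rule 4 satisfied; rule 5 satisfied.

NOUN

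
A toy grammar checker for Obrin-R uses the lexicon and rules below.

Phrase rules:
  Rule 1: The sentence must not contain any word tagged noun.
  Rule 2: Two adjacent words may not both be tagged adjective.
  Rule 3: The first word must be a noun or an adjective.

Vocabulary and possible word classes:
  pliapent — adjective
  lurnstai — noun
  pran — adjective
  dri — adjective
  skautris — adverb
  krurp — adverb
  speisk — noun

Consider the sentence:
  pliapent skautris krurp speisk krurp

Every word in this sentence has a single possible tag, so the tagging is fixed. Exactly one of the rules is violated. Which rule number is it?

Fixed tagging: adjective adverb adverb noun adverb.
Checking each rule: R1 violated, R2 holds, R3 holds.
Only rule 1 fails.

1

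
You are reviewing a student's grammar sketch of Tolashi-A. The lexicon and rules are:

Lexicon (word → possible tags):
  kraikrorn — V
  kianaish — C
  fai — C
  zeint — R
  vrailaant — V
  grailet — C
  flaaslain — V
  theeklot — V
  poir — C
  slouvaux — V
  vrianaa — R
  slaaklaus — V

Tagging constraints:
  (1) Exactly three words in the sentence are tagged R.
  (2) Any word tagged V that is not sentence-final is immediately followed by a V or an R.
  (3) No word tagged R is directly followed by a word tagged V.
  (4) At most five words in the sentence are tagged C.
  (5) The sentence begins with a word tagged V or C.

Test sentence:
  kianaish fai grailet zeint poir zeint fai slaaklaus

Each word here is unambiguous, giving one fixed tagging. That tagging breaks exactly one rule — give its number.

1

Fixed tagging: C C C R C R C V.
Applying the rules: R1 fails, R2 ok, R3 ok, R4 ok, R5 ok.
Only rule 1 fails.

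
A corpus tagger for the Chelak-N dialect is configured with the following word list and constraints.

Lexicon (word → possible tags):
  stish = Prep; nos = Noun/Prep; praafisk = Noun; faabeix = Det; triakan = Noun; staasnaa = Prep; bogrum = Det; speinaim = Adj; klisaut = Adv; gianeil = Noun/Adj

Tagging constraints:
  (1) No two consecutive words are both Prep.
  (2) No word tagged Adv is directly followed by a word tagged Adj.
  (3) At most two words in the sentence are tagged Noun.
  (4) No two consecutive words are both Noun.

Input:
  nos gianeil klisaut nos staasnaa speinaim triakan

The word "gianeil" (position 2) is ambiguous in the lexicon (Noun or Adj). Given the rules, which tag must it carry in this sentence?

Adj

Candidates per position — 1:nos {Noun,Prep}; 2:gianeil {Noun,Adj}; 3:klisaut {Adv}; 4:nos {Noun,Prep}; 5:staasnaa {Prep}; 6:speinaim {Adj}; 7:triakan {Noun}.
At position 4, choosing Prep makes rule 1 impossible to satisfy; hence Noun.
At position 1, choosing Noun makes rule 3 impossible to satisfy; hence Prep.
At position 2, choosing Noun makes rule 3 impossible to satisfy; hence Adj.
That leaves exactly one tagging: Prep Adj Adv Noun Prep Adj Noun.
Checking: rule 1 holds; rule 2 holds; rule 3 holds; rule 4 holds.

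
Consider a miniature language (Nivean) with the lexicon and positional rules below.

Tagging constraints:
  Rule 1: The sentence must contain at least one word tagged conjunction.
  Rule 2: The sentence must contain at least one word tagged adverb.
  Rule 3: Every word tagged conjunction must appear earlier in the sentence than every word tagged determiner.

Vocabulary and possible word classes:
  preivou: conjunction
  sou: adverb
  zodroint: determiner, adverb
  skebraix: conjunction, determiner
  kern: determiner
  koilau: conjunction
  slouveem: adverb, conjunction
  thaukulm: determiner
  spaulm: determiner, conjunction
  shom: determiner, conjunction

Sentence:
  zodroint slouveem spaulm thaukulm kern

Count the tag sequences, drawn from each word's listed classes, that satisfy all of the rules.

Candidates per position — 1:zodroint {determiner,adverb}; 2:slouveem {adverb,conjunction}; 3:spaulm {determiner,conjunction}; 4:thaukulm {determiner}; 5:kern {determiner}.
There are 8 candidate sequences in total.
The sequences that satisfy every rule: adverb adverb conjunction determiner determiner; adverb conjunction determiner determiner determiner; adverb conjunction conjunction determiner determiner.
Count = 3.

3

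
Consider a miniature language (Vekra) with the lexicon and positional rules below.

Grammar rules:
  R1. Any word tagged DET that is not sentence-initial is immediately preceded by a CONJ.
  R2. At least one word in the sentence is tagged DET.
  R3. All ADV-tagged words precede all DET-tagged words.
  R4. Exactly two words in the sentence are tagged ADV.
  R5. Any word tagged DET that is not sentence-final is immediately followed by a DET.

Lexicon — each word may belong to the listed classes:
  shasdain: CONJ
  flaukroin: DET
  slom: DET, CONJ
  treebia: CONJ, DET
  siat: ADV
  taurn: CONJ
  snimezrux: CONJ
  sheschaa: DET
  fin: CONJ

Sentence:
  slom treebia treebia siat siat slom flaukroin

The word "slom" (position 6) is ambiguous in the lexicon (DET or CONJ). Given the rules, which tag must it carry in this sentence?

Candidates per position — 1:slom {DET,CONJ}; 2:treebia {CONJ,DET}; 3:treebia {CONJ,DET}; 4:siat {ADV}; 5:siat {ADV}; 6:slom {DET,CONJ}; 7:flaukroin {DET}.
Word 1 cannot be DET — rule 3 would then fail for every completion. It is CONJ.
Word 2 cannot be DET — rule 3 would then fail for every completion. It is CONJ.
Word 3 cannot be DET — rule 3 would then fail for every completion. It is CONJ.
Word 6 cannot be DET — rule 1 would then fail for every completion. It is CONJ.
The only consistent sequence is: CONJ CONJ CONJ ADV ADV CONJ DET.
Check: rule 1 ok; rule 2 ok; rule 3 ok; rule 4 ok; rule 5 ok.

CONJ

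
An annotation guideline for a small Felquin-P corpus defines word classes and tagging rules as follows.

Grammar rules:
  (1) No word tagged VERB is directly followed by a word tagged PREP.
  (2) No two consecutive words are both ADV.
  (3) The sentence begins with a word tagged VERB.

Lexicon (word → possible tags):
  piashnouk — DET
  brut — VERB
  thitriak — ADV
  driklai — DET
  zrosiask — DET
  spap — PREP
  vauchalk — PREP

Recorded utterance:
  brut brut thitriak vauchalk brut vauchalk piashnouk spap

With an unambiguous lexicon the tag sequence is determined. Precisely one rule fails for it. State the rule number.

Fixed tagging: VERB VERB ADV PREP VERB PREP DET PREP.
Checking each rule: R1 fails, R2 ok, R3 ok.
Only rule 1 fails.

1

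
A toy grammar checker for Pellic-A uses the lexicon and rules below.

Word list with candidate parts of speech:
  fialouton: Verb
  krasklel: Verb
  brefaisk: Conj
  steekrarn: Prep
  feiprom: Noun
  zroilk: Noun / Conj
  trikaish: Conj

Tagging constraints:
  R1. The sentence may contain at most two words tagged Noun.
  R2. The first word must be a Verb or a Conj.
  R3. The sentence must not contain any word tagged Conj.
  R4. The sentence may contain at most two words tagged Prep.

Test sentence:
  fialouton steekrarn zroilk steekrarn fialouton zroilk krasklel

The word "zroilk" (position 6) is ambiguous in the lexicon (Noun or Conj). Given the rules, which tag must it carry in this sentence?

Candidates per position — 1:fialouton {Verb}; 2:steekrarn {Prep}; 3:zroilk {Noun,Conj}; 4:steekrarn {Prep}; 5:fialouton {Verb}; 6:zroilk {Noun,Conj}; 7:krasklel {Verb}.
Position 3: tagging it Conj would leave rule 3 unsatisfiable, so it must be Noun.
Position 6: tagging it Conj would leave rule 3 unsatisfiable, so it must be Noun.
The unique satisfying tagging is: Verb Prep Noun Prep Verb Noun Verb.
Rule-by-rule: rule 1 ✓; rule 2 ✓; rule 3 ✓; rule 4 ✓.

Noun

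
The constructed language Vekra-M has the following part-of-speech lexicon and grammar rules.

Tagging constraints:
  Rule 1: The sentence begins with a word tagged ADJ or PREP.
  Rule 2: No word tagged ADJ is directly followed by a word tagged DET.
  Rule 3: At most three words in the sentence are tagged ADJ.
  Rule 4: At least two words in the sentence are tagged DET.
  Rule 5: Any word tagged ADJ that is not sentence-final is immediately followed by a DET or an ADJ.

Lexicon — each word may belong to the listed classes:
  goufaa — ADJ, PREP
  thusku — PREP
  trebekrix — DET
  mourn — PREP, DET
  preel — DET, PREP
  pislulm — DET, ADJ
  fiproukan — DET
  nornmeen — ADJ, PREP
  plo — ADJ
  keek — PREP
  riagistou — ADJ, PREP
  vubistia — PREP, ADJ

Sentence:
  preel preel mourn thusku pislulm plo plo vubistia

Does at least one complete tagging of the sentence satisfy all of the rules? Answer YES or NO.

YES

Candidates per position — 1:preel {DET,PREP}; 2:preel {DET,PREP}; 3:mourn {PREP,DET}; 4:thusku {PREP}; 5:pislulm {DET,ADJ}; 6:plo {ADJ}; 7:plo {ADJ}; 8:vubistia {PREP,ADJ}.
One satisfying assignment: PREP DET DET PREP DET ADJ ADJ ADJ.
Rule-by-rule: rule 1 holds; rule 2 holds; rule 3 holds; rule 4 holds; rule 5 holds.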